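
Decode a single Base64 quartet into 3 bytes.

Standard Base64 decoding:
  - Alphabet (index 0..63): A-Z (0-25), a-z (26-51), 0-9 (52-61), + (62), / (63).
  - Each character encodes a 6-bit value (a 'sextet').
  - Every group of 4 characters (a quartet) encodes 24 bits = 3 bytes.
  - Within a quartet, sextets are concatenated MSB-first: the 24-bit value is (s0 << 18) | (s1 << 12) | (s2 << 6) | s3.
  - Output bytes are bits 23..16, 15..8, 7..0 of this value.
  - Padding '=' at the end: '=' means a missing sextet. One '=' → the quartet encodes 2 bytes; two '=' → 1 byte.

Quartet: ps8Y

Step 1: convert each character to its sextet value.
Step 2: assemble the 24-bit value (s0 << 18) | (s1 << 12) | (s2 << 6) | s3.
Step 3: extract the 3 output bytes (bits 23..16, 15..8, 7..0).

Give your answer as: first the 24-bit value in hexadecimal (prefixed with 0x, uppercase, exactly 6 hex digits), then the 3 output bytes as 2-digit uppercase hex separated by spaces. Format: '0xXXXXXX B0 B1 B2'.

Answer: 0xA6CF18 A6 CF 18

Derivation:
Sextets: p=41, s=44, 8=60, Y=24
24-bit: (41<<18) | (44<<12) | (60<<6) | 24
      = 0xA40000 | 0x02C000 | 0x000F00 | 0x000018
      = 0xA6CF18
Bytes: (v>>16)&0xFF=A6, (v>>8)&0xFF=CF, v&0xFF=18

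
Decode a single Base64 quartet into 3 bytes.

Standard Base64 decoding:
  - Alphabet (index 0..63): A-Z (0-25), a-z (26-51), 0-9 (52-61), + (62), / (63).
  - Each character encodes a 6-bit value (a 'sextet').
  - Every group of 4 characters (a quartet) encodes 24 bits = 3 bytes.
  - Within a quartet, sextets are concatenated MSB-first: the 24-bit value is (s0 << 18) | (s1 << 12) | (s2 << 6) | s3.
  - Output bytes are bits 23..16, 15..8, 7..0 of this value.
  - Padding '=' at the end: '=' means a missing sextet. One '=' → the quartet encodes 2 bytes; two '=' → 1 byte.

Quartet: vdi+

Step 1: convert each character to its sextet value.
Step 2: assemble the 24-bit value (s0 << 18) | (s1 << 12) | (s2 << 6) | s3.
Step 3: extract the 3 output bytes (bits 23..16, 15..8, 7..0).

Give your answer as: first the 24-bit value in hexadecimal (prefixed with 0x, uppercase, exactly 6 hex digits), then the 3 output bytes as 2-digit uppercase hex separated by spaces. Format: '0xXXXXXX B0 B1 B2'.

Sextets: v=47, d=29, i=34, +=62
24-bit: (47<<18) | (29<<12) | (34<<6) | 62
      = 0xBC0000 | 0x01D000 | 0x000880 | 0x00003E
      = 0xBDD8BE
Bytes: (v>>16)&0xFF=BD, (v>>8)&0xFF=D8, v&0xFF=BE

Answer: 0xBDD8BE BD D8 BE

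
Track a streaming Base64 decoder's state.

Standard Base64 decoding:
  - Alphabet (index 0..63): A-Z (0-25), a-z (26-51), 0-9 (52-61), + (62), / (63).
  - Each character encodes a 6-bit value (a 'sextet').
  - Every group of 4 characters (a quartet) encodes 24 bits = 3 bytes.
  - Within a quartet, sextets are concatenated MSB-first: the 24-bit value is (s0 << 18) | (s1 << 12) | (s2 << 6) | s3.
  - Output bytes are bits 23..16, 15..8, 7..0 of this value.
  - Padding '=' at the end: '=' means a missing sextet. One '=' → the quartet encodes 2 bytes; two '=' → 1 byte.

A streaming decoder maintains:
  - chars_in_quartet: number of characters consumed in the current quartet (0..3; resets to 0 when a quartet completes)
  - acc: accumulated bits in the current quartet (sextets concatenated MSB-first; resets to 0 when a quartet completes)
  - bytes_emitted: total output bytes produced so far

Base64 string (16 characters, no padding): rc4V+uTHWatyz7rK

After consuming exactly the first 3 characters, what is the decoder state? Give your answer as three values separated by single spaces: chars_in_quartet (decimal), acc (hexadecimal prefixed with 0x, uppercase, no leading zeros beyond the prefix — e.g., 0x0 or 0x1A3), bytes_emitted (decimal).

After char 0 ('r'=43): chars_in_quartet=1 acc=0x2B bytes_emitted=0
After char 1 ('c'=28): chars_in_quartet=2 acc=0xADC bytes_emitted=0
After char 2 ('4'=56): chars_in_quartet=3 acc=0x2B738 bytes_emitted=0

Answer: 3 0x2B738 0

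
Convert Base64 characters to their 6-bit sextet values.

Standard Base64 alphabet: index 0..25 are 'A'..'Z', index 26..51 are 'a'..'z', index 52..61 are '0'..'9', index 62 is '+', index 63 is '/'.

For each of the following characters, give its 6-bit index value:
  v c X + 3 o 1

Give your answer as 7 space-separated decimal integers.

'v': a..z range, 26 + ord('v') − ord('a') = 47
'c': a..z range, 26 + ord('c') − ord('a') = 28
'X': A..Z range, ord('X') − ord('A') = 23
'+': index 62
'3': 0..9 range, 52 + ord('3') − ord('0') = 55
'o': a..z range, 26 + ord('o') − ord('a') = 40
'1': 0..9 range, 52 + ord('1') − ord('0') = 53

Answer: 47 28 23 62 55 40 53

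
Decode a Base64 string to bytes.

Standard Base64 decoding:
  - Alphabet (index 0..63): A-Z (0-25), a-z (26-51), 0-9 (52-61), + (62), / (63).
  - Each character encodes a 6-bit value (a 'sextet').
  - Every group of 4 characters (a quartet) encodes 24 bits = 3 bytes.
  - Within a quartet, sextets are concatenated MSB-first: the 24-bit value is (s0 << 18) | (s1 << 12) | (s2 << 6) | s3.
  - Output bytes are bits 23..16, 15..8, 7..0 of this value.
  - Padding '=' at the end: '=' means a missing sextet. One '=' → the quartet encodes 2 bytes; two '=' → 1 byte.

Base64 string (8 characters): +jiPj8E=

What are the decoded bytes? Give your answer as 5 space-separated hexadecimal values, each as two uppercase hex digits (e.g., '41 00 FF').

Answer: FA 38 8F 8F C1

Derivation:
After char 0 ('+'=62): chars_in_quartet=1 acc=0x3E bytes_emitted=0
After char 1 ('j'=35): chars_in_quartet=2 acc=0xFA3 bytes_emitted=0
After char 2 ('i'=34): chars_in_quartet=3 acc=0x3E8E2 bytes_emitted=0
After char 3 ('P'=15): chars_in_quartet=4 acc=0xFA388F -> emit FA 38 8F, reset; bytes_emitted=3
After char 4 ('j'=35): chars_in_quartet=1 acc=0x23 bytes_emitted=3
After char 5 ('8'=60): chars_in_quartet=2 acc=0x8FC bytes_emitted=3
After char 6 ('E'=4): chars_in_quartet=3 acc=0x23F04 bytes_emitted=3
Padding '=': partial quartet acc=0x23F04 -> emit 8F C1; bytes_emitted=5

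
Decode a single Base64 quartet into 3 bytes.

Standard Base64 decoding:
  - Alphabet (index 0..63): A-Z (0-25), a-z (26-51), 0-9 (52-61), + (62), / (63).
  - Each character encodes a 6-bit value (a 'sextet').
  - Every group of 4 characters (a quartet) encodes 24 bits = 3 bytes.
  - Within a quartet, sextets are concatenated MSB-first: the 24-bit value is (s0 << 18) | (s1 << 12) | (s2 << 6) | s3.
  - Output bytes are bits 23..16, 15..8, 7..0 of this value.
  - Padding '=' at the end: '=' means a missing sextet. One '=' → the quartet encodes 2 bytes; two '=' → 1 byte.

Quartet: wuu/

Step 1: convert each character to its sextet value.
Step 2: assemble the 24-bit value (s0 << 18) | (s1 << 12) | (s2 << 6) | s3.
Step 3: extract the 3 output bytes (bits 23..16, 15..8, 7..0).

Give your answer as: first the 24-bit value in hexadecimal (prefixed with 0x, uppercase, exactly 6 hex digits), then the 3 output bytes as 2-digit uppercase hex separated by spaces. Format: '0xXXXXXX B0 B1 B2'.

Sextets: w=48, u=46, u=46, /=63
24-bit: (48<<18) | (46<<12) | (46<<6) | 63
      = 0xC00000 | 0x02E000 | 0x000B80 | 0x00003F
      = 0xC2EBBF
Bytes: (v>>16)&0xFF=C2, (v>>8)&0xFF=EB, v&0xFF=BF

Answer: 0xC2EBBF C2 EB BF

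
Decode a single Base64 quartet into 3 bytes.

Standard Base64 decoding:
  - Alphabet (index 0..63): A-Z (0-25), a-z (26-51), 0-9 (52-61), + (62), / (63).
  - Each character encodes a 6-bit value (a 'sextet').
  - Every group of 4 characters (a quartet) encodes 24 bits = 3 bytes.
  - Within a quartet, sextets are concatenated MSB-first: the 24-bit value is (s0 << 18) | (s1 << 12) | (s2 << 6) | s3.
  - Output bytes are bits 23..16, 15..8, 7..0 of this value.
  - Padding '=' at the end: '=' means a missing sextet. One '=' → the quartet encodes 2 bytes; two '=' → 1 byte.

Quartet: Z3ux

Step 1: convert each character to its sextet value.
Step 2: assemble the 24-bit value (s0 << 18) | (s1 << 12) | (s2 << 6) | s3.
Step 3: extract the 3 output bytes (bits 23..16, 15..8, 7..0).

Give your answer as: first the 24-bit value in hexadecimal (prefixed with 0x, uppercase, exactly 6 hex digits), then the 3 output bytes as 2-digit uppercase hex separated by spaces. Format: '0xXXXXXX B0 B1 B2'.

Sextets: Z=25, 3=55, u=46, x=49
24-bit: (25<<18) | (55<<12) | (46<<6) | 49
      = 0x640000 | 0x037000 | 0x000B80 | 0x000031
      = 0x677BB1
Bytes: (v>>16)&0xFF=67, (v>>8)&0xFF=7B, v&0xFF=B1

Answer: 0x677BB1 67 7B B1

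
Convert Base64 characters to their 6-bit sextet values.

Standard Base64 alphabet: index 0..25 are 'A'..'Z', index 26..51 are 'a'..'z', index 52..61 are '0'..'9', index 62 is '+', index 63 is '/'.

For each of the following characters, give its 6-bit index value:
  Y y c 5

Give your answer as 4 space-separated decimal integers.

Answer: 24 50 28 57

Derivation:
'Y': A..Z range, ord('Y') − ord('A') = 24
'y': a..z range, 26 + ord('y') − ord('a') = 50
'c': a..z range, 26 + ord('c') − ord('a') = 28
'5': 0..9 range, 52 + ord('5') − ord('0') = 57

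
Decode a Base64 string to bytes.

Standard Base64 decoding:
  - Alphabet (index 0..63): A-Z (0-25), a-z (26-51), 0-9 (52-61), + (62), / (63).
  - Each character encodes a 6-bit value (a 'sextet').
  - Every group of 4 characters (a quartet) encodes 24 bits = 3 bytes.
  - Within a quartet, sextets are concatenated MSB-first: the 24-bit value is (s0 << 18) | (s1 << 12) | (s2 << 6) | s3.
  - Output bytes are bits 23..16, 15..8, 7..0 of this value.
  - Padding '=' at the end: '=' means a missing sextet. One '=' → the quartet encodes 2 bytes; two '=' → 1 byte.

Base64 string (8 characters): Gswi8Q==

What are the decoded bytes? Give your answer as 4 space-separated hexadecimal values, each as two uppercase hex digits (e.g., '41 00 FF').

Answer: 1A CC 22 F1

Derivation:
After char 0 ('G'=6): chars_in_quartet=1 acc=0x6 bytes_emitted=0
After char 1 ('s'=44): chars_in_quartet=2 acc=0x1AC bytes_emitted=0
After char 2 ('w'=48): chars_in_quartet=3 acc=0x6B30 bytes_emitted=0
After char 3 ('i'=34): chars_in_quartet=4 acc=0x1ACC22 -> emit 1A CC 22, reset; bytes_emitted=3
After char 4 ('8'=60): chars_in_quartet=1 acc=0x3C bytes_emitted=3
After char 5 ('Q'=16): chars_in_quartet=2 acc=0xF10 bytes_emitted=3
Padding '==': partial quartet acc=0xF10 -> emit F1; bytes_emitted=4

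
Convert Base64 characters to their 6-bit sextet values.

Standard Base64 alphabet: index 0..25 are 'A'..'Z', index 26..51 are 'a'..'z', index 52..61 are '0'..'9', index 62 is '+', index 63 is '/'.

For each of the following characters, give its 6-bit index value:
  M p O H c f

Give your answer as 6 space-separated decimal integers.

'M': A..Z range, ord('M') − ord('A') = 12
'p': a..z range, 26 + ord('p') − ord('a') = 41
'O': A..Z range, ord('O') − ord('A') = 14
'H': A..Z range, ord('H') − ord('A') = 7
'c': a..z range, 26 + ord('c') − ord('a') = 28
'f': a..z range, 26 + ord('f') − ord('a') = 31

Answer: 12 41 14 7 28 31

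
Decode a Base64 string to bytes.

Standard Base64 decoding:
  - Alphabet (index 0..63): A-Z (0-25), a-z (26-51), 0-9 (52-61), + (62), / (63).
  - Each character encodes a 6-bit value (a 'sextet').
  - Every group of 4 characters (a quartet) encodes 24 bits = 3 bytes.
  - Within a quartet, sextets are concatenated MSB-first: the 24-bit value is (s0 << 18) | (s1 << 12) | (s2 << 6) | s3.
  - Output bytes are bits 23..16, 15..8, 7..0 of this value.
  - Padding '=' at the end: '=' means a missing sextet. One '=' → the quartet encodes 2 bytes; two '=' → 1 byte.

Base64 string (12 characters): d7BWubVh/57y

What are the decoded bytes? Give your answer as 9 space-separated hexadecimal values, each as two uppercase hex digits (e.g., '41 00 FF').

After char 0 ('d'=29): chars_in_quartet=1 acc=0x1D bytes_emitted=0
After char 1 ('7'=59): chars_in_quartet=2 acc=0x77B bytes_emitted=0
After char 2 ('B'=1): chars_in_quartet=3 acc=0x1DEC1 bytes_emitted=0
After char 3 ('W'=22): chars_in_quartet=4 acc=0x77B056 -> emit 77 B0 56, reset; bytes_emitted=3
After char 4 ('u'=46): chars_in_quartet=1 acc=0x2E bytes_emitted=3
After char 5 ('b'=27): chars_in_quartet=2 acc=0xB9B bytes_emitted=3
After char 6 ('V'=21): chars_in_quartet=3 acc=0x2E6D5 bytes_emitted=3
After char 7 ('h'=33): chars_in_quartet=4 acc=0xB9B561 -> emit B9 B5 61, reset; bytes_emitted=6
After char 8 ('/'=63): chars_in_quartet=1 acc=0x3F bytes_emitted=6
After char 9 ('5'=57): chars_in_quartet=2 acc=0xFF9 bytes_emitted=6
After char 10 ('7'=59): chars_in_quartet=3 acc=0x3FE7B bytes_emitted=6
After char 11 ('y'=50): chars_in_quartet=4 acc=0xFF9EF2 -> emit FF 9E F2, reset; bytes_emitted=9

Answer: 77 B0 56 B9 B5 61 FF 9E F2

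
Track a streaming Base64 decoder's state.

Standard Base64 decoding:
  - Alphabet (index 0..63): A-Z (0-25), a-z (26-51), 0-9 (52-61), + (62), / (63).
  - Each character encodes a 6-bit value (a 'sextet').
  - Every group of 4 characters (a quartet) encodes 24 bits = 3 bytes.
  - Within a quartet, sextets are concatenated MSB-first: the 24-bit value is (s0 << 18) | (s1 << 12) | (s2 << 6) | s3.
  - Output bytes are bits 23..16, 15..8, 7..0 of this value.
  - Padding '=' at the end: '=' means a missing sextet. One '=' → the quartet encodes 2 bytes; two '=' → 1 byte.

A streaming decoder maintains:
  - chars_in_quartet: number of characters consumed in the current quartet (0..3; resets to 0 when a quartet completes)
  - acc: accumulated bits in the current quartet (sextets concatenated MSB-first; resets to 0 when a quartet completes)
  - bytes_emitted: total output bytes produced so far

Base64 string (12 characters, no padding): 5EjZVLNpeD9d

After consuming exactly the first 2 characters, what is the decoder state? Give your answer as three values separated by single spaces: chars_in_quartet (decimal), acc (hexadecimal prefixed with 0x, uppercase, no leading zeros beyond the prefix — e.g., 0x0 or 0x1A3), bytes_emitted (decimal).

After char 0 ('5'=57): chars_in_quartet=1 acc=0x39 bytes_emitted=0
After char 1 ('E'=4): chars_in_quartet=2 acc=0xE44 bytes_emitted=0

Answer: 2 0xE44 0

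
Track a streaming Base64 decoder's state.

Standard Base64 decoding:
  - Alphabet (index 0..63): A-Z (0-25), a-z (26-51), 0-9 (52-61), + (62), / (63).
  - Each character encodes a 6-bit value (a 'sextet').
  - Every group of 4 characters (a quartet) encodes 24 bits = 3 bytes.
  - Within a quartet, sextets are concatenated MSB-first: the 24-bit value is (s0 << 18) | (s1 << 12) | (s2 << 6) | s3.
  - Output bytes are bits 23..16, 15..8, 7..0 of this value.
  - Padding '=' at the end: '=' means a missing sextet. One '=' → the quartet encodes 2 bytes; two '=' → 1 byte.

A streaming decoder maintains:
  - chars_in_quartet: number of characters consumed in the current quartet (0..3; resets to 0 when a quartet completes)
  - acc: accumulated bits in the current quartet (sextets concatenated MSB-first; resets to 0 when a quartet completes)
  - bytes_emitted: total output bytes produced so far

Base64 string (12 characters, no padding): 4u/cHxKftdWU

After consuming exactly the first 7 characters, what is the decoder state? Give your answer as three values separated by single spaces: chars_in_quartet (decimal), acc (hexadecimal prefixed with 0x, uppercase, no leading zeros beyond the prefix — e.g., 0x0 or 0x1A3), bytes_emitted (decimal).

After char 0 ('4'=56): chars_in_quartet=1 acc=0x38 bytes_emitted=0
After char 1 ('u'=46): chars_in_quartet=2 acc=0xE2E bytes_emitted=0
After char 2 ('/'=63): chars_in_quartet=3 acc=0x38BBF bytes_emitted=0
After char 3 ('c'=28): chars_in_quartet=4 acc=0xE2EFDC -> emit E2 EF DC, reset; bytes_emitted=3
After char 4 ('H'=7): chars_in_quartet=1 acc=0x7 bytes_emitted=3
After char 5 ('x'=49): chars_in_quartet=2 acc=0x1F1 bytes_emitted=3
After char 6 ('K'=10): chars_in_quartet=3 acc=0x7C4A bytes_emitted=3

Answer: 3 0x7C4A 3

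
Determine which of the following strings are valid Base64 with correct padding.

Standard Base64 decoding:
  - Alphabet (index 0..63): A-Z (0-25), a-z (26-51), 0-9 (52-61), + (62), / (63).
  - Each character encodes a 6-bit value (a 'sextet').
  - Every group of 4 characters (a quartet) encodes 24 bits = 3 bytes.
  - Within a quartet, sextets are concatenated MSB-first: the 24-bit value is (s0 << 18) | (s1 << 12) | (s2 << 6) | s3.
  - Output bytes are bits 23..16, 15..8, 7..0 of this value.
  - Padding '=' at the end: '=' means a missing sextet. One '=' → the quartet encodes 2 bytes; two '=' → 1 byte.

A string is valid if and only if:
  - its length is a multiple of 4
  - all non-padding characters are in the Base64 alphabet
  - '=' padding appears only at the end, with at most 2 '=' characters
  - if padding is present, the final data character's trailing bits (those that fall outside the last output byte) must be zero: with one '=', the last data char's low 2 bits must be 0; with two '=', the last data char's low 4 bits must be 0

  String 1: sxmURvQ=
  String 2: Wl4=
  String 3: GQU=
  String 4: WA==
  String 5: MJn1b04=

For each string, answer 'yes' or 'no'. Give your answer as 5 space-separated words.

Answer: yes yes yes yes yes

Derivation:
String 1: 'sxmURvQ=' → valid
String 2: 'Wl4=' → valid
String 3: 'GQU=' → valid
String 4: 'WA==' → valid
String 5: 'MJn1b04=' → valid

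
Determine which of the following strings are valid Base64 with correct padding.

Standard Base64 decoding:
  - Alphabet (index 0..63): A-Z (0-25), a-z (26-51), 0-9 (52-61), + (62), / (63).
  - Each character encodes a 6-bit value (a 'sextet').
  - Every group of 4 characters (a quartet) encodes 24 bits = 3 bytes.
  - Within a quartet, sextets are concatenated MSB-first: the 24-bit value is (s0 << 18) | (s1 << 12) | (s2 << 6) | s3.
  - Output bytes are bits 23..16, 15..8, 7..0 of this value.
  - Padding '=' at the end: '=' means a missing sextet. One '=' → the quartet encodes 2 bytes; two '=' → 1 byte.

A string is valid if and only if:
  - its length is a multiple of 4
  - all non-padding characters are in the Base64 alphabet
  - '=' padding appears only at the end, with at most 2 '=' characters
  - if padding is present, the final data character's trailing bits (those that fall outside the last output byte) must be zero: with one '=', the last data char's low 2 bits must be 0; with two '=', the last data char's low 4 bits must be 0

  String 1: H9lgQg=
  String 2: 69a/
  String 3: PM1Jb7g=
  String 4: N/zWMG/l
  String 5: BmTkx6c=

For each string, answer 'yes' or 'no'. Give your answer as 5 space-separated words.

String 1: 'H9lgQg=' → invalid (len=7 not mult of 4)
String 2: '69a/' → valid
String 3: 'PM1Jb7g=' → valid
String 4: 'N/zWMG/l' → valid
String 5: 'BmTkx6c=' → valid

Answer: no yes yes yes yes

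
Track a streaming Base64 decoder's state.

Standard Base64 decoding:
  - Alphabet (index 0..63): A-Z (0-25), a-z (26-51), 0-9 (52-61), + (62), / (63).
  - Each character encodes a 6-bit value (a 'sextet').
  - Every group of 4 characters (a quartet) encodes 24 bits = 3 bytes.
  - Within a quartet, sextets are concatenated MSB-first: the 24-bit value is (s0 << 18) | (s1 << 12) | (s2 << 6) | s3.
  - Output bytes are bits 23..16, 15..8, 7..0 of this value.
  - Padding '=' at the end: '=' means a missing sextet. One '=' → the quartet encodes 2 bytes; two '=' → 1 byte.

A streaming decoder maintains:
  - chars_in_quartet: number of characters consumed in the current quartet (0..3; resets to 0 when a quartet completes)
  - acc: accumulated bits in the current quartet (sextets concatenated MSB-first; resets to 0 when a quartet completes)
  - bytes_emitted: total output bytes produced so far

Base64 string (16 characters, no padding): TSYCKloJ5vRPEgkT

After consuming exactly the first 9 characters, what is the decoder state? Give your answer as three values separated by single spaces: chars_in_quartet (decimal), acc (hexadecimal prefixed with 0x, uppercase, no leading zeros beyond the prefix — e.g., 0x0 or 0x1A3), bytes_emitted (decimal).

After char 0 ('T'=19): chars_in_quartet=1 acc=0x13 bytes_emitted=0
After char 1 ('S'=18): chars_in_quartet=2 acc=0x4D2 bytes_emitted=0
After char 2 ('Y'=24): chars_in_quartet=3 acc=0x13498 bytes_emitted=0
After char 3 ('C'=2): chars_in_quartet=4 acc=0x4D2602 -> emit 4D 26 02, reset; bytes_emitted=3
After char 4 ('K'=10): chars_in_quartet=1 acc=0xA bytes_emitted=3
After char 5 ('l'=37): chars_in_quartet=2 acc=0x2A5 bytes_emitted=3
After char 6 ('o'=40): chars_in_quartet=3 acc=0xA968 bytes_emitted=3
After char 7 ('J'=9): chars_in_quartet=4 acc=0x2A5A09 -> emit 2A 5A 09, reset; bytes_emitted=6
After char 8 ('5'=57): chars_in_quartet=1 acc=0x39 bytes_emitted=6

Answer: 1 0x39 6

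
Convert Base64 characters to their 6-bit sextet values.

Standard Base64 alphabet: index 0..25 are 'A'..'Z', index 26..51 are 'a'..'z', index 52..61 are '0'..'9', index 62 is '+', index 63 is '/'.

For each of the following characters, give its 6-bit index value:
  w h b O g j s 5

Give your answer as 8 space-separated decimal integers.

'w': a..z range, 26 + ord('w') − ord('a') = 48
'h': a..z range, 26 + ord('h') − ord('a') = 33
'b': a..z range, 26 + ord('b') − ord('a') = 27
'O': A..Z range, ord('O') − ord('A') = 14
'g': a..z range, 26 + ord('g') − ord('a') = 32
'j': a..z range, 26 + ord('j') − ord('a') = 35
's': a..z range, 26 + ord('s') − ord('a') = 44
'5': 0..9 range, 52 + ord('5') − ord('0') = 57

Answer: 48 33 27 14 32 35 44 57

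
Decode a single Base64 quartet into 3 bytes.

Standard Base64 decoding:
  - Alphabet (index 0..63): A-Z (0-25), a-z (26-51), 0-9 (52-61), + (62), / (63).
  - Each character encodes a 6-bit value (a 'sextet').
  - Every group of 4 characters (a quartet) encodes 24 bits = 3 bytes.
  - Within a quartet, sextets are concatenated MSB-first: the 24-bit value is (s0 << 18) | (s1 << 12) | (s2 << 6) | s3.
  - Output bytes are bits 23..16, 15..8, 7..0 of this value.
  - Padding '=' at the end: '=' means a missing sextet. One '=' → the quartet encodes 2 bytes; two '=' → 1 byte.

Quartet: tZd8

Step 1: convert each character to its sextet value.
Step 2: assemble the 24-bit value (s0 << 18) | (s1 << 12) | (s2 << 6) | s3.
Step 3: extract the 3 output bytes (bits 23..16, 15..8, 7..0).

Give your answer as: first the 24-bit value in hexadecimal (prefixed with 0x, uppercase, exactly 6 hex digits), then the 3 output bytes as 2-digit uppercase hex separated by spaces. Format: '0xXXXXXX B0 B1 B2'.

Sextets: t=45, Z=25, d=29, 8=60
24-bit: (45<<18) | (25<<12) | (29<<6) | 60
      = 0xB40000 | 0x019000 | 0x000740 | 0x00003C
      = 0xB5977C
Bytes: (v>>16)&0xFF=B5, (v>>8)&0xFF=97, v&0xFF=7C

Answer: 0xB5977C B5 97 7C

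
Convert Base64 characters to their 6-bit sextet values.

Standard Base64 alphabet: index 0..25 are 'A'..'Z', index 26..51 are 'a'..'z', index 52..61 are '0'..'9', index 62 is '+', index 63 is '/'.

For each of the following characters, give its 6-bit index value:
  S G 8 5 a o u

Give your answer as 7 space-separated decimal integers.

'S': A..Z range, ord('S') − ord('A') = 18
'G': A..Z range, ord('G') − ord('A') = 6
'8': 0..9 range, 52 + ord('8') − ord('0') = 60
'5': 0..9 range, 52 + ord('5') − ord('0') = 57
'a': a..z range, 26 + ord('a') − ord('a') = 26
'o': a..z range, 26 + ord('o') − ord('a') = 40
'u': a..z range, 26 + ord('u') − ord('a') = 46

Answer: 18 6 60 57 26 40 46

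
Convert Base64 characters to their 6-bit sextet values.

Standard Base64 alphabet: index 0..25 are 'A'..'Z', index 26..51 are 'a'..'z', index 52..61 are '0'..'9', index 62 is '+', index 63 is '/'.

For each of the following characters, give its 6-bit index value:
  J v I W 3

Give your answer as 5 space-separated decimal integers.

Answer: 9 47 8 22 55

Derivation:
'J': A..Z range, ord('J') − ord('A') = 9
'v': a..z range, 26 + ord('v') − ord('a') = 47
'I': A..Z range, ord('I') − ord('A') = 8
'W': A..Z range, ord('W') − ord('A') = 22
'3': 0..9 range, 52 + ord('3') − ord('0') = 55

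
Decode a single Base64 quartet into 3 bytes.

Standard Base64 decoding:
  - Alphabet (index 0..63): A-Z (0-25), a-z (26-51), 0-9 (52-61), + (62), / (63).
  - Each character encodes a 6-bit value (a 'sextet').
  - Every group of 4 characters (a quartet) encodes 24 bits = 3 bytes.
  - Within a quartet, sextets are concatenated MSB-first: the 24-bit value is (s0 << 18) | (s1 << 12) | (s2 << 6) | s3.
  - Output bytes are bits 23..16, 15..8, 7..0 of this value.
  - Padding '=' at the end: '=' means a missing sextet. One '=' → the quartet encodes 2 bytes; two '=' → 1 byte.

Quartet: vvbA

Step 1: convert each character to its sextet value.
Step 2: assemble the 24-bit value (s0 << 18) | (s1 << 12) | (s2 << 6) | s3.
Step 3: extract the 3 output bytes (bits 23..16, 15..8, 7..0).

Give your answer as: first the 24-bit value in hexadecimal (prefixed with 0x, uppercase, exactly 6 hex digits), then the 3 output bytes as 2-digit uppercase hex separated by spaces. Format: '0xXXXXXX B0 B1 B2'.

Sextets: v=47, v=47, b=27, A=0
24-bit: (47<<18) | (47<<12) | (27<<6) | 0
      = 0xBC0000 | 0x02F000 | 0x0006C0 | 0x000000
      = 0xBEF6C0
Bytes: (v>>16)&0xFF=BE, (v>>8)&0xFF=F6, v&0xFF=C0

Answer: 0xBEF6C0 BE F6 C0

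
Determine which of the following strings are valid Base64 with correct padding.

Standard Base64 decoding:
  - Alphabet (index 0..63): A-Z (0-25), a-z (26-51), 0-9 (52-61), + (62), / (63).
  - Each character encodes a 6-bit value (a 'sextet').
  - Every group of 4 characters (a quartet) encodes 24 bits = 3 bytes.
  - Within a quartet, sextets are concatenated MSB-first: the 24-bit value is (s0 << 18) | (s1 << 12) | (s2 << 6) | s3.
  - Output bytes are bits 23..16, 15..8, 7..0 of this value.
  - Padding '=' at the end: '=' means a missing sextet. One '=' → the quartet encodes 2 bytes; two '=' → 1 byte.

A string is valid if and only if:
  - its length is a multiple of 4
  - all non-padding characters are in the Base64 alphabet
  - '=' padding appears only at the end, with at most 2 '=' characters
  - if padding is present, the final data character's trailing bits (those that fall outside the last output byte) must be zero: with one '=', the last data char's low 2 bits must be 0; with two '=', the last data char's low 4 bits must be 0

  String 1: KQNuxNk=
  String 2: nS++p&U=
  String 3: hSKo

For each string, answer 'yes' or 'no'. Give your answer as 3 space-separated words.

Answer: yes no yes

Derivation:
String 1: 'KQNuxNk=' → valid
String 2: 'nS++p&U=' → invalid (bad char(s): ['&'])
String 3: 'hSKo' → valid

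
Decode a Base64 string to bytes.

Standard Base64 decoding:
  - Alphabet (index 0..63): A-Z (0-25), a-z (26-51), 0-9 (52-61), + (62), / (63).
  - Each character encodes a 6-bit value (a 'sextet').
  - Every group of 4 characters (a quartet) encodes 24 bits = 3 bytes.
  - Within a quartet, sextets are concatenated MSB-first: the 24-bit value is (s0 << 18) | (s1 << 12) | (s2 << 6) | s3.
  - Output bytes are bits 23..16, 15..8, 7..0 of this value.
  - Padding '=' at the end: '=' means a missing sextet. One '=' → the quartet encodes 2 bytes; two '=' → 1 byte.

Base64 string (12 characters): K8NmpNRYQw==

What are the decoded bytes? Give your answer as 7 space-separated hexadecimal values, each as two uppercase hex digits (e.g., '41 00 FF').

Answer: 2B C3 66 A4 D4 58 43

Derivation:
After char 0 ('K'=10): chars_in_quartet=1 acc=0xA bytes_emitted=0
After char 1 ('8'=60): chars_in_quartet=2 acc=0x2BC bytes_emitted=0
After char 2 ('N'=13): chars_in_quartet=3 acc=0xAF0D bytes_emitted=0
After char 3 ('m'=38): chars_in_quartet=4 acc=0x2BC366 -> emit 2B C3 66, reset; bytes_emitted=3
After char 4 ('p'=41): chars_in_quartet=1 acc=0x29 bytes_emitted=3
After char 5 ('N'=13): chars_in_quartet=2 acc=0xA4D bytes_emitted=3
After char 6 ('R'=17): chars_in_quartet=3 acc=0x29351 bytes_emitted=3
After char 7 ('Y'=24): chars_in_quartet=4 acc=0xA4D458 -> emit A4 D4 58, reset; bytes_emitted=6
After char 8 ('Q'=16): chars_in_quartet=1 acc=0x10 bytes_emitted=6
After char 9 ('w'=48): chars_in_quartet=2 acc=0x430 bytes_emitted=6
Padding '==': partial quartet acc=0x430 -> emit 43; bytes_emitted=7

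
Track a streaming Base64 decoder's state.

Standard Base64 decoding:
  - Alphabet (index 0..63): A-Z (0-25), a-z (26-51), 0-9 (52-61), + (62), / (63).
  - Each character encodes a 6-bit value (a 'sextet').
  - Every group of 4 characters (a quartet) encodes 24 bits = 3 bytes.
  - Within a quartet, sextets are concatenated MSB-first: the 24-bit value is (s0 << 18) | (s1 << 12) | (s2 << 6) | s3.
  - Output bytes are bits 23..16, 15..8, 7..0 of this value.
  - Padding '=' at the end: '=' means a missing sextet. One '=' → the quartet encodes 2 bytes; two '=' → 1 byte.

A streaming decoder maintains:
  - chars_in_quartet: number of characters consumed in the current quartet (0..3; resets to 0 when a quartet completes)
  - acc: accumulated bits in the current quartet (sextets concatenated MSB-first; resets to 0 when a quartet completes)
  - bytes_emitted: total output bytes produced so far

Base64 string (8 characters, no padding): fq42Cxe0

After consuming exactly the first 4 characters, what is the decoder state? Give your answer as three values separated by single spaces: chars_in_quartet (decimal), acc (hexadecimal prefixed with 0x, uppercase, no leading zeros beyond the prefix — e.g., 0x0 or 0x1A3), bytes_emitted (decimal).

After char 0 ('f'=31): chars_in_quartet=1 acc=0x1F bytes_emitted=0
After char 1 ('q'=42): chars_in_quartet=2 acc=0x7EA bytes_emitted=0
After char 2 ('4'=56): chars_in_quartet=3 acc=0x1FAB8 bytes_emitted=0
After char 3 ('2'=54): chars_in_quartet=4 acc=0x7EAE36 -> emit 7E AE 36, reset; bytes_emitted=3

Answer: 0 0x0 3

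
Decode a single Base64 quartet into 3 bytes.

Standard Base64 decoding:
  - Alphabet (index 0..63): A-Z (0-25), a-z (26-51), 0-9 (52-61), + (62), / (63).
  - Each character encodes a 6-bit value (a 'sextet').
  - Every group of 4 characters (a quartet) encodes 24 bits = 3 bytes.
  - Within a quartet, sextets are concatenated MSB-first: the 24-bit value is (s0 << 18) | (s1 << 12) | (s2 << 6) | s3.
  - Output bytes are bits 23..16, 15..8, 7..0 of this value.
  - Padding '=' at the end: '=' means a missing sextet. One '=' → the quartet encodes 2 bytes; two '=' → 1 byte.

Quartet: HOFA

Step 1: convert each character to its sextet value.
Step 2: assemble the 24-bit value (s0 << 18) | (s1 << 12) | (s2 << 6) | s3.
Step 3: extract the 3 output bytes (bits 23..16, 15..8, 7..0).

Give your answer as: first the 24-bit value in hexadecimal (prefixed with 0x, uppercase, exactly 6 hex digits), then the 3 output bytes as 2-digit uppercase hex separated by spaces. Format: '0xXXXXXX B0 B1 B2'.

Sextets: H=7, O=14, F=5, A=0
24-bit: (7<<18) | (14<<12) | (5<<6) | 0
      = 0x1C0000 | 0x00E000 | 0x000140 | 0x000000
      = 0x1CE140
Bytes: (v>>16)&0xFF=1C, (v>>8)&0xFF=E1, v&0xFF=40

Answer: 0x1CE140 1C E1 40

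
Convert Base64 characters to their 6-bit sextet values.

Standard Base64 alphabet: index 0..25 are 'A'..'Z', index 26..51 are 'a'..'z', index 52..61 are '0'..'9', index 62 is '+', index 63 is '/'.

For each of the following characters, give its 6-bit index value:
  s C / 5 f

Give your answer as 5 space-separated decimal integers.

Answer: 44 2 63 57 31

Derivation:
's': a..z range, 26 + ord('s') − ord('a') = 44
'C': A..Z range, ord('C') − ord('A') = 2
'/': index 63
'5': 0..9 range, 52 + ord('5') − ord('0') = 57
'f': a..z range, 26 + ord('f') − ord('a') = 31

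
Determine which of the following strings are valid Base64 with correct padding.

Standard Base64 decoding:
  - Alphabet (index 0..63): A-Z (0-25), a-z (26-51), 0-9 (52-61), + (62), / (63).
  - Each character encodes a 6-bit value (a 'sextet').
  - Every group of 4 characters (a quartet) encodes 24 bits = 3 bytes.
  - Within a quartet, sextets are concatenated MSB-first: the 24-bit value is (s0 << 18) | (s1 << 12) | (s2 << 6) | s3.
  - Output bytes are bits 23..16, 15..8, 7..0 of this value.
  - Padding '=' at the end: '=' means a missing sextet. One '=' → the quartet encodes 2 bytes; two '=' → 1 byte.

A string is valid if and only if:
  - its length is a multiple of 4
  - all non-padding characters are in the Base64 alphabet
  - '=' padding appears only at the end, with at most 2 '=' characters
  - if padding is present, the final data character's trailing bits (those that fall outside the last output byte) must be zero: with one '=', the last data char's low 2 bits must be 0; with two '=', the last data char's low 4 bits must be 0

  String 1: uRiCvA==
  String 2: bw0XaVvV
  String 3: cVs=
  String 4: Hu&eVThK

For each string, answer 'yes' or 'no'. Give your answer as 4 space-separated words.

String 1: 'uRiCvA==' → valid
String 2: 'bw0XaVvV' → valid
String 3: 'cVs=' → valid
String 4: 'Hu&eVThK' → invalid (bad char(s): ['&'])

Answer: yes yes yes no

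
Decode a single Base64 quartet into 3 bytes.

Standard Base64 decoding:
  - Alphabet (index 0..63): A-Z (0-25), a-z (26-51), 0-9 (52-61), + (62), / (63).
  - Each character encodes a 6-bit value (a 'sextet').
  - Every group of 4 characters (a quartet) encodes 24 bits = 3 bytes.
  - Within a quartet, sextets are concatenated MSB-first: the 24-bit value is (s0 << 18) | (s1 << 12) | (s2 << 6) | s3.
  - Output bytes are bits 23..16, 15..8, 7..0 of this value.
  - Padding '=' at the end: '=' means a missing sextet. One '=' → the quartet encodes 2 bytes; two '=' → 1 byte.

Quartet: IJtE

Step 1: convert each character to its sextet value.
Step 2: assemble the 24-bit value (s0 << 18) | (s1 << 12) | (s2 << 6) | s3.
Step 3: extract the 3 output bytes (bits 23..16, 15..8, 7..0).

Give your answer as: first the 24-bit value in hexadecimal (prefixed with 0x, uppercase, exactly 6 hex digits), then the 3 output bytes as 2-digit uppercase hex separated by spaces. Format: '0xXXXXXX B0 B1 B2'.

Sextets: I=8, J=9, t=45, E=4
24-bit: (8<<18) | (9<<12) | (45<<6) | 4
      = 0x200000 | 0x009000 | 0x000B40 | 0x000004
      = 0x209B44
Bytes: (v>>16)&0xFF=20, (v>>8)&0xFF=9B, v&0xFF=44

Answer: 0x209B44 20 9B 44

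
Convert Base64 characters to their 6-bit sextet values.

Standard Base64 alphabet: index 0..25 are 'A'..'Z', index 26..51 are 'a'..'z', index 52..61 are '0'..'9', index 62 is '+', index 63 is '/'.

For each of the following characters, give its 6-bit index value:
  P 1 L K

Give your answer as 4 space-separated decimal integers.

Answer: 15 53 11 10

Derivation:
'P': A..Z range, ord('P') − ord('A') = 15
'1': 0..9 range, 52 + ord('1') − ord('0') = 53
'L': A..Z range, ord('L') − ord('A') = 11
'K': A..Z range, ord('K') − ord('A') = 10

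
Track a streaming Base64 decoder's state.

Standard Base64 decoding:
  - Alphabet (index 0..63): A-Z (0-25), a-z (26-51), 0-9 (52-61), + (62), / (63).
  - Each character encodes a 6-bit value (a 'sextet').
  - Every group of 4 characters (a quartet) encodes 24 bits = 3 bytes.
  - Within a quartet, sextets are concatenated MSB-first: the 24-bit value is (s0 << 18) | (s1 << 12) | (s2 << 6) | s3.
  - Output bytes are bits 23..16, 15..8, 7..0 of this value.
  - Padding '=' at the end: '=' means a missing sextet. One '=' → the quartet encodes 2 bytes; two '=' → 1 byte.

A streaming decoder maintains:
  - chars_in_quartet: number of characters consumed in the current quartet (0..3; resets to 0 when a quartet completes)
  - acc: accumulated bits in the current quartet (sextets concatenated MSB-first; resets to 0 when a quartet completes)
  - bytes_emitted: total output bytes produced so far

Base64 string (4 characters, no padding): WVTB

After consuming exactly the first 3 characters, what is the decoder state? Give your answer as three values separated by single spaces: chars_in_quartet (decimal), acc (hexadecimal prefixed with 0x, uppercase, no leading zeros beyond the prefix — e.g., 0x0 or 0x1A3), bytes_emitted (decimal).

Answer: 3 0x16553 0

Derivation:
After char 0 ('W'=22): chars_in_quartet=1 acc=0x16 bytes_emitted=0
After char 1 ('V'=21): chars_in_quartet=2 acc=0x595 bytes_emitted=0
After char 2 ('T'=19): chars_in_quartet=3 acc=0x16553 bytes_emitted=0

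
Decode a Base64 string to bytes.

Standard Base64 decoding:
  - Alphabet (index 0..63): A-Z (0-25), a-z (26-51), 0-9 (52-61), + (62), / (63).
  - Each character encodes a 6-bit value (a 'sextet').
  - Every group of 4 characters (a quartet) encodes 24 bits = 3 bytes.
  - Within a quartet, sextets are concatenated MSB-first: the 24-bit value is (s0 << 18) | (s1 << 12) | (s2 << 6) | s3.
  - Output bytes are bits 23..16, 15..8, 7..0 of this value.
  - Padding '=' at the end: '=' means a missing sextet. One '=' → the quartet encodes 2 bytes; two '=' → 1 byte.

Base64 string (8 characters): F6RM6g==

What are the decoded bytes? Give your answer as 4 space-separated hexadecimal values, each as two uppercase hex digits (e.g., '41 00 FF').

After char 0 ('F'=5): chars_in_quartet=1 acc=0x5 bytes_emitted=0
After char 1 ('6'=58): chars_in_quartet=2 acc=0x17A bytes_emitted=0
After char 2 ('R'=17): chars_in_quartet=3 acc=0x5E91 bytes_emitted=0
After char 3 ('M'=12): chars_in_quartet=4 acc=0x17A44C -> emit 17 A4 4C, reset; bytes_emitted=3
After char 4 ('6'=58): chars_in_quartet=1 acc=0x3A bytes_emitted=3
After char 5 ('g'=32): chars_in_quartet=2 acc=0xEA0 bytes_emitted=3
Padding '==': partial quartet acc=0xEA0 -> emit EA; bytes_emitted=4

Answer: 17 A4 4C EA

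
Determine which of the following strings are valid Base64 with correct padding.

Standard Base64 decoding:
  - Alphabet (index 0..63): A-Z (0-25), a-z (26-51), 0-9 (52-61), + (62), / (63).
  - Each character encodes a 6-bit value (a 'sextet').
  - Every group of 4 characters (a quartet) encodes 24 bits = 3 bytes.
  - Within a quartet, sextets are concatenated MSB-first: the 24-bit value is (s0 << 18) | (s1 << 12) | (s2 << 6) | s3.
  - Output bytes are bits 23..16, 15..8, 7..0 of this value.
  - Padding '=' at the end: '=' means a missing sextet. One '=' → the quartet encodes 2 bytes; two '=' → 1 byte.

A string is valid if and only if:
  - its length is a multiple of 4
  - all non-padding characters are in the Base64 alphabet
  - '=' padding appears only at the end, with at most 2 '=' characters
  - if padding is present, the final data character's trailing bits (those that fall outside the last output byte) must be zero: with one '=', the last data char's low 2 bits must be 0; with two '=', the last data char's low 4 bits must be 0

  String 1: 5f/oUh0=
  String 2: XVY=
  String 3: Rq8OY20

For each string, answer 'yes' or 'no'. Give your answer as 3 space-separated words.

String 1: '5f/oUh0=' → valid
String 2: 'XVY=' → valid
String 3: 'Rq8OY20' → invalid (len=7 not mult of 4)

Answer: yes yes no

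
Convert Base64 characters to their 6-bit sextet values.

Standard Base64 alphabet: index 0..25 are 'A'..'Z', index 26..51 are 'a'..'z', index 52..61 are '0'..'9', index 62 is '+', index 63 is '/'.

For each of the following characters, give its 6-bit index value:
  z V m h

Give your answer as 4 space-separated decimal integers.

Answer: 51 21 38 33

Derivation:
'z': a..z range, 26 + ord('z') − ord('a') = 51
'V': A..Z range, ord('V') − ord('A') = 21
'm': a..z range, 26 + ord('m') − ord('a') = 38
'h': a..z range, 26 + ord('h') − ord('a') = 33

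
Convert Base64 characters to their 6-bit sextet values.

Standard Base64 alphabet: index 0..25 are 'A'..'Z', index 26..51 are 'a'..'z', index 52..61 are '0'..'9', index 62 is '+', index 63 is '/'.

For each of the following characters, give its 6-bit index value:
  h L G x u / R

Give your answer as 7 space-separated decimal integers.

Answer: 33 11 6 49 46 63 17

Derivation:
'h': a..z range, 26 + ord('h') − ord('a') = 33
'L': A..Z range, ord('L') − ord('A') = 11
'G': A..Z range, ord('G') − ord('A') = 6
'x': a..z range, 26 + ord('x') − ord('a') = 49
'u': a..z range, 26 + ord('u') − ord('a') = 46
'/': index 63
'R': A..Z range, ord('R') − ord('A') = 17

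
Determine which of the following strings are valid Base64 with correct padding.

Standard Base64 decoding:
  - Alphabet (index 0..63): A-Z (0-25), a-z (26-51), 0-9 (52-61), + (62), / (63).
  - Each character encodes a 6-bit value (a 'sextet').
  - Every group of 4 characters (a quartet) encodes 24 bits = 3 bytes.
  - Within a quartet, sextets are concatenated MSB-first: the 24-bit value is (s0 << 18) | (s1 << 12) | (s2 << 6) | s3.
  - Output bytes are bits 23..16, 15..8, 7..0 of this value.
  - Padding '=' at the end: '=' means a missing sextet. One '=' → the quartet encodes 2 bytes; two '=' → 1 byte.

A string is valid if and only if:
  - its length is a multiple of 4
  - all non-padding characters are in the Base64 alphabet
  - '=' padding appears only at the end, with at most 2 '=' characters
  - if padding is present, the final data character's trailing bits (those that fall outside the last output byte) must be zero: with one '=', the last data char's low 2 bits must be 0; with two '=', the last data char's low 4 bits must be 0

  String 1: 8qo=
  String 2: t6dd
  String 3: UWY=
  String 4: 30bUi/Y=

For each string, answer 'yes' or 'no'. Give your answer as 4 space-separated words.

String 1: '8qo=' → valid
String 2: 't6dd' → valid
String 3: 'UWY=' → valid
String 4: '30bUi/Y=' → valid

Answer: yes yes yes yes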